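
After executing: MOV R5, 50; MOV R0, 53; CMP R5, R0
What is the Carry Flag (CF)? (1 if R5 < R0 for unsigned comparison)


Register state trace:
  MOV R5, 50  → R5 = 50
  MOV R0, 53  → R0 = 53
  CMP R5, R0  → unsigned 50 - 53: borrow occurs
  50 < 53, so CF = 1
CF = 1

1


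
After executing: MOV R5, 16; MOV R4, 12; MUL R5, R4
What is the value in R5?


Register state trace:
  MOV R5, 16  → R5 = 16
  MOV R4, 12  → R4 = 12
  MUL R5, R4  → R5 = 16 * 12 = 192
Final: R5 = 192

192


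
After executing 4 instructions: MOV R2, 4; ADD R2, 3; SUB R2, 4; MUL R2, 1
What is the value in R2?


Register state trace:
  MOV R2, 4  → R2 = 4
  ADD R2, 3  → R2 = 4 + 3 = 7
  SUB R2, 4  → R2 = 7 - 4 = 3
  MUL R2, 1  → R2 = 3 * 1 = 3
Final: R2 = 3

3


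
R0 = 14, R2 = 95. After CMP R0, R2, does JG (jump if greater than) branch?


Trace:
  R0 = 14, R2 = 95
  CMP R0, R2  → compares 14 vs 95
  JG checks: is 14 greater than 95?
  14 < 95, so condition is false
Branch taken: No

No


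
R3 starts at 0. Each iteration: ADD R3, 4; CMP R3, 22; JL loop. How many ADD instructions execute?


Loop trace (R3 starts at 0, target 22, step 4):
  ADD #1: R3 = 0 + 4 = 4  → 4 < 22, loop
  ADD #2: R3 = 4 + 4 = 8  → 8 < 22, loop
  ADD #3: R3 = 8 + 4 = 12  → 12 < 22, loop
  ADD #4: R3 = 12 + 4 = 16  → 16 < 22, loop
  ADD #5: R3 = 16 + 4 = 20  → 20 < 22, loop
  ADD #6: R3 = 20 + 4 = 24  → 24 >= 22, exit
Total ADD instructions: 6

6


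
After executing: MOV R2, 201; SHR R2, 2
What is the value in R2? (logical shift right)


Register state trace:
  MOV R2, 201  → R2 = 201
  SHR R2, 2  → R2 = 201 >> 2 = 201 // 2^2 = 50
Final: R2 = 50

50


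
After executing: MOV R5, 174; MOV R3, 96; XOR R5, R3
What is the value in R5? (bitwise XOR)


Register state trace:
  MOV R5, 174  → R5 = 174 (0b10101110)
  MOV R3, 96  → R3 = 96 (0b01100000)
  XOR R5, R3  → R5 = 174 XOR 96 = 206 (0b11001110)
Final: R5 = 206

206


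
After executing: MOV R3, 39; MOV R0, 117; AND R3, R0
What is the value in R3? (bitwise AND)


Register state trace:
  MOV R3, 39  → R3 = 39 (0b00100111)
  MOV R0, 117  → R0 = 117 (0b01110101)
  AND R3, R0  → R3 = 39 AND 117 = 37 (0b00100101)
Final: R3 = 37

37


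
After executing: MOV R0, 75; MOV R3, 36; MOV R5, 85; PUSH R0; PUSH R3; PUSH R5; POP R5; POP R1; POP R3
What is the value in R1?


Stack trace (top is rightmost):
  MOV R0, 75  → R0 = 75
  MOV R3, 36  → R3 = 36
  MOV R5, 85  → R5 = 85
  PUSH R0  → stack: [75]
  PUSH R3  → stack: [75, 36]
  PUSH R5  → stack: [75, 36, 85]
  POP R5  → R5 = 85, stack: [75, 36]
  POP R1  → R1 = 36, stack: [75]
  POP R3  → R3 = 75, stack: []
Final: R1 = 36

36


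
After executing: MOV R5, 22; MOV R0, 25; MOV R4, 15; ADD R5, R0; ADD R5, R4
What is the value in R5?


Register state trace:
  MOV R5, 22  → R5 = 22
  MOV R0, 25  → R0 = 25
  MOV R4, 15  → R4 = 15
  ADD R5, R0  → R5 = 22 + 25 = 47
  ADD R5, R4  → R5 = 47 + 15 = 62
Final: R5 = 62

62


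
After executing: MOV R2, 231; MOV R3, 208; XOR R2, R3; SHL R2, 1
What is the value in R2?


Register state trace:
  MOV R2, 231  → R2 = 231 (0b11100111)
  MOV R3, 208  → R3 = 208 (0b11010000)
  XOR R2, R3  → R2 = 231 XOR 208 = 55 (0b00110111)
  SHL R2, 1  → R2 = 55 << 1 = 110
Final: R2 = 110

110


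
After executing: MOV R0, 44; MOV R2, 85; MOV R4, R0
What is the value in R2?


Register state trace:
  MOV R0, 44  → R0 = 44
  MOV R2, 85  → R2 = 85
  MOV R4, R0  → R4 = 44
Final: R2 = 85

85


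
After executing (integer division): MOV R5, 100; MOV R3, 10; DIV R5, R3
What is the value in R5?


Register state trace:
  MOV R5, 100  → R5 = 100
  MOV R3, 10  → R3 = 10
  DIV R5, R3  → R5 = 100 // 10 = 10
Final: R5 = 10

10


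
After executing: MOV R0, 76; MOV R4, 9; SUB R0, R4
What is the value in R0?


Register state trace:
  MOV R0, 76  → R0 = 76
  MOV R4, 9  → R4 = 9
  SUB R0, R4  → R0 = 76 - 9 = 67
Final: R0 = 67

67


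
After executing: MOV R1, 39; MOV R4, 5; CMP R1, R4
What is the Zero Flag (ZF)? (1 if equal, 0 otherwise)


Register state trace:
  MOV R1, 39  → R1 = 39
  MOV R4, 5  → R4 = 5
  CMP R1, R4  → computes 39 - 5 = 34
  Result is nonzero, so values are not equal
ZF = 0

0


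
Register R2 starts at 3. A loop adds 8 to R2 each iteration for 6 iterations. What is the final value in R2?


Starting value: R2 = 3
  Iter 1: R2 = 3 + 8 = 11
  Iter 2: R2 = 11 + 8 = 19
  Iter 3: R2 = 19 + 8 = 27
  Iter 4: R2 = 27 + 8 = 35
  Iter 5: R2 = 35 + 8 = 43
  Iter 6: R2 = 43 + 8 = 51
Final: R2 = 51

51


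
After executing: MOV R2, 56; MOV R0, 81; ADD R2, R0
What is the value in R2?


Register state trace:
  MOV R2, 56  → R2 = 56
  MOV R0, 81  → R0 = 81
  ADD R2, R0  → R2 = 56 + 81 = 137
Final: R2 = 137

137


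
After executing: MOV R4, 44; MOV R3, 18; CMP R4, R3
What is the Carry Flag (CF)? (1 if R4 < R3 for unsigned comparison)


Register state trace:
  MOV R4, 44  → R4 = 44
  MOV R3, 18  → R3 = 18
  CMP R4, R3  → unsigned 44 - 18: no borrow
  44 >= 18, so CF = 0
CF = 0

0


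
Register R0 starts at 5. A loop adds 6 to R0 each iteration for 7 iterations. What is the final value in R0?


Starting value: R0 = 5
  Iter 1: R0 = 5 + 6 = 11
  Iter 2: R0 = 11 + 6 = 17
  Iter 3: R0 = 17 + 6 = 23
  Iter 4: R0 = 23 + 6 = 29
  Iter 5: R0 = 29 + 6 = 35
  Iter 6: R0 = 35 + 6 = 41
  Iter 7: R0 = 41 + 6 = 47
Final: R0 = 47

47


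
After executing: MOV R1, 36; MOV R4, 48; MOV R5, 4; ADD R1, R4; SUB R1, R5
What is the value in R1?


Register state trace:
  MOV R1, 36  → R1 = 36
  MOV R4, 48  → R4 = 48
  MOV R5, 4  → R5 = 4
  ADD R1, R4  → R1 = 36 + 48 = 84
  SUB R1, R5  → R1 = 84 - 4 = 80
Final: R1 = 80

80


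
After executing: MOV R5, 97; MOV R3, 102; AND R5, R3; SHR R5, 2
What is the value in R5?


Register state trace:
  MOV R5, 97  → R5 = 97 (0b01100001)
  MOV R3, 102  → R3 = 102 (0b01100110)
  AND R5, R3  → R5 = 97 AND 102 = 96 (0b01100000)
  SHR R5, 2  → R5 = 96 >> 2 = 24
Final: R5 = 24

24


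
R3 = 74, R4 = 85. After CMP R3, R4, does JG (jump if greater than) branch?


Trace:
  R3 = 74, R4 = 85
  CMP R3, R4  → compares 74 vs 85
  JG checks: is 74 greater than 85?
  74 < 85, so condition is false
Branch taken: No

No


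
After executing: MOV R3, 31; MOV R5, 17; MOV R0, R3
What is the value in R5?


Register state trace:
  MOV R3, 31  → R3 = 31
  MOV R5, 17  → R5 = 17
  MOV R0, R3  → R0 = 31
Final: R5 = 17

17


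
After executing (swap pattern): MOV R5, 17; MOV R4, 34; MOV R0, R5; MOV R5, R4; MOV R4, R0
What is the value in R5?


Register state trace (swap pattern):
  MOV R5, 17  → R5 = 17
  MOV R4, 34  → R4 = 34
  MOV R0, R5  → R0 = 17  (save R5)
  MOV R5, R4  → R5 = 34  (R5 gets R4's value)
  MOV R4, R0  → R4 = 17  (R4 gets saved value)
Final: R5 = 34

34


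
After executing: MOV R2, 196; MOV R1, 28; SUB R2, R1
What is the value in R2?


Register state trace:
  MOV R2, 196  → R2 = 196
  MOV R1, 28  → R1 = 28
  SUB R2, R1  → R2 = 196 - 28 = 168
Final: R2 = 168

168


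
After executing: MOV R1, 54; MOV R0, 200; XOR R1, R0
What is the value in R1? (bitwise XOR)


Register state trace:
  MOV R1, 54  → R1 = 54 (0b00110110)
  MOV R0, 200  → R0 = 200 (0b11001000)
  XOR R1, R0  → R1 = 54 XOR 200 = 254 (0b11111110)
Final: R1 = 254

254


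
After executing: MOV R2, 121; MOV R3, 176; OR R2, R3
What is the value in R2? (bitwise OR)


Register state trace:
  MOV R2, 121  → R2 = 121 (0b01111001)
  MOV R3, 176  → R3 = 176 (0b10110000)
  OR R2, R3   → R2 = 121 OR 176 = 249 (0b11111001)
Final: R2 = 249

249


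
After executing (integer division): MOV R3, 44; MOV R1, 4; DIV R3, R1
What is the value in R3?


Register state trace:
  MOV R3, 44  → R3 = 44
  MOV R1, 4  → R1 = 4
  DIV R3, R1  → R3 = 44 // 4 = 11
Final: R3 = 11

11


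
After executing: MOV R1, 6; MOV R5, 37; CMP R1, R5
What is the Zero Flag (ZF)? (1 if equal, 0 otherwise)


Register state trace:
  MOV R1, 6  → R1 = 6
  MOV R5, 37  → R5 = 37
  CMP R1, R5  → computes 6 - 37 = -31
  Result is nonzero, so values are not equal
ZF = 0

0


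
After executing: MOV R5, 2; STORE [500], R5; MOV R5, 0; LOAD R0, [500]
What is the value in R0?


Register and memory trace:
  MOV R5, 2  → R5 = 2
  STORE [500], R5  → mem[500] = 2
  MOV R5, 0  → R5 = 0
  LOAD R0, [500]  → R0 = mem[500] = 2
Final: R0 = 2

2


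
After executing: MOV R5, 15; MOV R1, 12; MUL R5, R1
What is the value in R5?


Register state trace:
  MOV R5, 15  → R5 = 15
  MOV R1, 12  → R1 = 12
  MUL R5, R1  → R5 = 15 * 12 = 180
Final: R5 = 180

180


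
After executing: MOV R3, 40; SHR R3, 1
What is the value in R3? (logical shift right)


Register state trace:
  MOV R3, 40  → R3 = 40
  SHR R3, 1  → R3 = 40 >> 1 = 40 // 2^1 = 20
Final: R3 = 20

20


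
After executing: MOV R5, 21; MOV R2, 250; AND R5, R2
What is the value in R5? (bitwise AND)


Register state trace:
  MOV R5, 21  → R5 = 21 (0b00010101)
  MOV R2, 250  → R2 = 250 (0b11111010)
  AND R5, R2  → R5 = 21 AND 250 = 16 (0b00010000)
Final: R5 = 16

16


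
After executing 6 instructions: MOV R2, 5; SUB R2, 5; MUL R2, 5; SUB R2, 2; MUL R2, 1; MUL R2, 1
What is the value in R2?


Register state trace:
  MOV R2, 5  → R2 = 5
  SUB R2, 5  → R2 = 5 - 5 = 0
  MUL R2, 5  → R2 = 0 * 5 = 0
  SUB R2, 2  → R2 = 0 - 2 = -2
  MUL R2, 1  → R2 = -2 * 1 = -2
  MUL R2, 1  → R2 = -2 * 1 = -2
Final: R2 = -2

-2


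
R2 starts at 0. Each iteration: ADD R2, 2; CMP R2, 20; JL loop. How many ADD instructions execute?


Loop trace (R2 starts at 0, target 20, step 2):
  ADD #1: R2 = 0 + 2 = 2  → 2 < 20, loop
  ADD #2: R2 = 2 + 2 = 4  → 4 < 20, loop
  ADD #3: R2 = 4 + 2 = 6  → 6 < 20, loop
  ADD #4: R2 = 6 + 2 = 8  → 8 < 20, loop
  ADD #5: R2 = 8 + 2 = 10  → 10 < 20, loop
  ADD #6: R2 = 10 + 2 = 12  → 12 < 20, loop
  ADD #7: R2 = 12 + 2 = 14  → 14 < 20, loop
  ADD #8: R2 = 14 + 2 = 16  → 16 < 20, loop
  ADD #9: R2 = 16 + 2 = 18  → 18 < 20, loop
  ADD #10: R2 = 18 + 2 = 20  → 20 >= 20, exit
Total ADD instructions: 10

10


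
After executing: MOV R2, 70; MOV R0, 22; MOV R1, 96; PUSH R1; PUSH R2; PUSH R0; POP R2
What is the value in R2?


Stack trace (top is rightmost):
  MOV R2, 70  → R2 = 70
  MOV R0, 22  → R0 = 22
  MOV R1, 96  → R1 = 96
  PUSH R1  → stack: [96]
  PUSH R2  → stack: [96, 70]
  PUSH R0  → stack: [96, 70, 22]
  POP R2  → R2 = 22, stack: [96, 70]
Final: R2 = 22

22


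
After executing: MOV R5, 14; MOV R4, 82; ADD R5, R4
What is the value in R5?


Register state trace:
  MOV R5, 14  → R5 = 14
  MOV R4, 82  → R4 = 82
  ADD R5, R4  → R5 = 14 + 82 = 96
Final: R5 = 96

96


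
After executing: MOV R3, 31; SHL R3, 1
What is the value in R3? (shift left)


Register state trace:
  MOV R3, 31  → R3 = 31
  SHL R3, 1  → R3 = 31 << 1 = 31 * 2^1 = 62
Final: R3 = 62

62


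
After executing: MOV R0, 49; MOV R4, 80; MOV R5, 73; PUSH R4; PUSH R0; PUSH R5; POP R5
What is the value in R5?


Stack trace (top is rightmost):
  MOV R0, 49  → R0 = 49
  MOV R4, 80  → R4 = 80
  MOV R5, 73  → R5 = 73
  PUSH R4  → stack: [80]
  PUSH R0  → stack: [80, 49]
  PUSH R5  → stack: [80, 49, 73]
  POP R5  → R5 = 73, stack: [80, 49]
Final: R5 = 73

73


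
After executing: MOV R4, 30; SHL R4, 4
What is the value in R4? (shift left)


Register state trace:
  MOV R4, 30  → R4 = 30
  SHL R4, 4  → R4 = 30 << 4 = 30 * 2^4 = 480
Final: R4 = 480

480


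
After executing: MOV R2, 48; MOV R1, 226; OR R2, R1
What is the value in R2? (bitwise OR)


Register state trace:
  MOV R2, 48  → R2 = 48 (0b00110000)
  MOV R1, 226  → R1 = 226 (0b11100010)
  OR R2, R1   → R2 = 48 OR 226 = 242 (0b11110010)
Final: R2 = 242

242


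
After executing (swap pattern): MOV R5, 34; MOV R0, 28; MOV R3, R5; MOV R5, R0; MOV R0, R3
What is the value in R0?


Register state trace (swap pattern):
  MOV R5, 34  → R5 = 34
  MOV R0, 28  → R0 = 28
  MOV R3, R5  → R3 = 34  (save R5)
  MOV R5, R0  → R5 = 28  (R5 gets R0's value)
  MOV R0, R3  → R0 = 34  (R0 gets saved value)
Final: R0 = 34

34


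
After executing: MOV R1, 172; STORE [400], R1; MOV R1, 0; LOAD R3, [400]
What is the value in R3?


Register and memory trace:
  MOV R1, 172  → R1 = 172
  STORE [400], R1  → mem[400] = 172
  MOV R1, 0  → R1 = 0
  LOAD R3, [400]  → R3 = mem[400] = 172
Final: R3 = 172

172


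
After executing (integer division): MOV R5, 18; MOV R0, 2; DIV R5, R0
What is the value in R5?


Register state trace:
  MOV R5, 18  → R5 = 18
  MOV R0, 2  → R0 = 2
  DIV R5, R0  → R5 = 18 // 2 = 9
Final: R5 = 9

9


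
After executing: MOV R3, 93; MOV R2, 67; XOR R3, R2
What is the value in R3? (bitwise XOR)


Register state trace:
  MOV R3, 93  → R3 = 93 (0b01011101)
  MOV R2, 67  → R2 = 67 (0b01000011)
  XOR R3, R2  → R3 = 93 XOR 67 = 30 (0b00011110)
Final: R3 = 30

30


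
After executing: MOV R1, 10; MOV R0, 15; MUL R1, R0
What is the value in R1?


Register state trace:
  MOV R1, 10  → R1 = 10
  MOV R0, 15  → R0 = 15
  MUL R1, R0  → R1 = 10 * 15 = 150
Final: R1 = 150

150


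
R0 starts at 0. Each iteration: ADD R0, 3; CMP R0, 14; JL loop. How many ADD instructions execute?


Loop trace (R0 starts at 0, target 14, step 3):
  ADD #1: R0 = 0 + 3 = 3  → 3 < 14, loop
  ADD #2: R0 = 3 + 3 = 6  → 6 < 14, loop
  ADD #3: R0 = 6 + 3 = 9  → 9 < 14, loop
  ADD #4: R0 = 9 + 3 = 12  → 12 < 14, loop
  ADD #5: R0 = 12 + 3 = 15  → 15 >= 14, exit
Total ADD instructions: 5

5


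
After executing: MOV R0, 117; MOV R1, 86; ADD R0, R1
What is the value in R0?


Register state trace:
  MOV R0, 117  → R0 = 117
  MOV R1, 86  → R1 = 86
  ADD R0, R1  → R0 = 117 + 86 = 203
Final: R0 = 203

203


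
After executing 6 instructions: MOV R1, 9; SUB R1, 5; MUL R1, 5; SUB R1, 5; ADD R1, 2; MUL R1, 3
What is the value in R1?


Register state trace:
  MOV R1, 9  → R1 = 9
  SUB R1, 5  → R1 = 9 - 5 = 4
  MUL R1, 5  → R1 = 4 * 5 = 20
  SUB R1, 5  → R1 = 20 - 5 = 15
  ADD R1, 2  → R1 = 15 + 2 = 17
  MUL R1, 3  → R1 = 17 * 3 = 51
Final: R1 = 51

51


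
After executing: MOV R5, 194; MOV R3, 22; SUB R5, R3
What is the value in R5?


Register state trace:
  MOV R5, 194  → R5 = 194
  MOV R3, 22  → R3 = 22
  SUB R5, R3  → R5 = 194 - 22 = 172
Final: R5 = 172

172


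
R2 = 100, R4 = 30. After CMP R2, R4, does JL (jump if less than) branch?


Trace:
  R2 = 100, R4 = 30
  CMP R2, R4  → compares 100 vs 30
  JL checks: is 100 less than 30?
  100 > 30, so condition is false
Branch taken: No

No


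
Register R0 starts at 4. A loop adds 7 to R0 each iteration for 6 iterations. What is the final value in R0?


Starting value: R0 = 4
  Iter 1: R0 = 4 + 7 = 11
  Iter 2: R0 = 11 + 7 = 18
  Iter 3: R0 = 18 + 7 = 25
  Iter 4: R0 = 25 + 7 = 32
  Iter 5: R0 = 32 + 7 = 39
  Iter 6: R0 = 39 + 7 = 46
Final: R0 = 46

46


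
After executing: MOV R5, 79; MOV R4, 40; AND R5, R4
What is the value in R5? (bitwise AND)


Register state trace:
  MOV R5, 79  → R5 = 79 (0b01001111)
  MOV R4, 40  → R4 = 40 (0b00101000)
  AND R5, R4  → R5 = 79 AND 40 = 8 (0b00001000)
Final: R5 = 8

8


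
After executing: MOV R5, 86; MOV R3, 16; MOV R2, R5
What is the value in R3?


Register state trace:
  MOV R5, 86  → R5 = 86
  MOV R3, 16  → R3 = 16
  MOV R2, R5  → R2 = 86
Final: R3 = 16

16


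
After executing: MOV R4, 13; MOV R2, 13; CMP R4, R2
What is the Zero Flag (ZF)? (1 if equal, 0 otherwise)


Register state trace:
  MOV R4, 13  → R4 = 13
  MOV R2, 13  → R2 = 13
  CMP R4, R2  → computes 13 - 13 = 0
  Result is zero, so values are equal
ZF = 1

1


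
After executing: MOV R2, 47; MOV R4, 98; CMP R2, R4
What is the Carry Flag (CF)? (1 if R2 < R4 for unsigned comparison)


Register state trace:
  MOV R2, 47  → R2 = 47
  MOV R4, 98  → R4 = 98
  CMP R2, R4  → unsigned 47 - 98: borrow occurs
  47 < 98, so CF = 1
CF = 1

1


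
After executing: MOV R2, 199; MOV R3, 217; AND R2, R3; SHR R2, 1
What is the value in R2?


Register state trace:
  MOV R2, 199  → R2 = 199 (0b11000111)
  MOV R3, 217  → R3 = 217 (0b11011001)
  AND R2, R3  → R2 = 199 AND 217 = 193 (0b11000001)
  SHR R2, 1  → R2 = 193 >> 1 = 96
Final: R2 = 96

96


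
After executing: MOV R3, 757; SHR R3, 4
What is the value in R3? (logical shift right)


Register state trace:
  MOV R3, 757  → R3 = 757
  SHR R3, 4  → R3 = 757 >> 4 = 757 // 2^4 = 47
Final: R3 = 47

47


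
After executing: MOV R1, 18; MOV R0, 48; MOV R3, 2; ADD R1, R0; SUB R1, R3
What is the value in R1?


Register state trace:
  MOV R1, 18  → R1 = 18
  MOV R0, 48  → R0 = 48
  MOV R3, 2  → R3 = 2
  ADD R1, R0  → R1 = 18 + 48 = 66
  SUB R1, R3  → R1 = 66 - 2 = 64
Final: R1 = 64

64


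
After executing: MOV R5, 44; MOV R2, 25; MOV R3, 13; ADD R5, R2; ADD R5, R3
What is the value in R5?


Register state trace:
  MOV R5, 44  → R5 = 44
  MOV R2, 25  → R2 = 25
  MOV R3, 13  → R3 = 13
  ADD R5, R2  → R5 = 44 + 25 = 69
  ADD R5, R3  → R5 = 69 + 13 = 82
Final: R5 = 82

82


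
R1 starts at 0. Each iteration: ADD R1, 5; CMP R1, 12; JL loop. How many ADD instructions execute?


Loop trace (R1 starts at 0, target 12, step 5):
  ADD #1: R1 = 0 + 5 = 5  → 5 < 12, loop
  ADD #2: R1 = 5 + 5 = 10  → 10 < 12, loop
  ADD #3: R1 = 10 + 5 = 15  → 15 >= 12, exit
Total ADD instructions: 3

3


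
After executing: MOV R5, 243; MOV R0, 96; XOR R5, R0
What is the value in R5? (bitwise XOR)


Register state trace:
  MOV R5, 243  → R5 = 243 (0b11110011)
  MOV R0, 96  → R0 = 96 (0b01100000)
  XOR R5, R0  → R5 = 243 XOR 96 = 147 (0b10010011)
Final: R5 = 147

147


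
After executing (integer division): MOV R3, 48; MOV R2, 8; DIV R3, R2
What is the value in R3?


Register state trace:
  MOV R3, 48  → R3 = 48
  MOV R2, 8  → R2 = 8
  DIV R3, R2  → R3 = 48 // 8 = 6
Final: R3 = 6

6


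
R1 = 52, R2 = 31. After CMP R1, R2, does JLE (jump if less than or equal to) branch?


Trace:
  R1 = 52, R2 = 31
  CMP R1, R2  → compares 52 vs 31
  JLE checks: is 52 less than or equal to 31?
  52 > 31, so condition is false
Branch taken: No

No


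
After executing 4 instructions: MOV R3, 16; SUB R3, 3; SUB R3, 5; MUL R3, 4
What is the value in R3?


Register state trace:
  MOV R3, 16  → R3 = 16
  SUB R3, 3  → R3 = 16 - 3 = 13
  SUB R3, 5  → R3 = 13 - 5 = 8
  MUL R3, 4  → R3 = 8 * 4 = 32
Final: R3 = 32

32


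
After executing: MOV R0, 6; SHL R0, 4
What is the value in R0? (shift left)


Register state trace:
  MOV R0, 6  → R0 = 6
  SHL R0, 4  → R0 = 6 << 4 = 6 * 2^4 = 96
Final: R0 = 96

96


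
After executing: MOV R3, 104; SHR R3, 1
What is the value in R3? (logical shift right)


Register state trace:
  MOV R3, 104  → R3 = 104
  SHR R3, 1  → R3 = 104 >> 1 = 104 // 2^1 = 52
Final: R3 = 52

52


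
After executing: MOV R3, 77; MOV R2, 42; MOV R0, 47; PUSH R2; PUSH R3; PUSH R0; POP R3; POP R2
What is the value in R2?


Stack trace (top is rightmost):
  MOV R3, 77  → R3 = 77
  MOV R2, 42  → R2 = 42
  MOV R0, 47  → R0 = 47
  PUSH R2  → stack: [42]
  PUSH R3  → stack: [42, 77]
  PUSH R0  → stack: [42, 77, 47]
  POP R3  → R3 = 47, stack: [42, 77]
  POP R2  → R2 = 77, stack: [42]
Final: R2 = 77

77


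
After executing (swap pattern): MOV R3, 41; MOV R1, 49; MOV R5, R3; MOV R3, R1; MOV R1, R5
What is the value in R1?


Register state trace (swap pattern):
  MOV R3, 41  → R3 = 41
  MOV R1, 49  → R1 = 49
  MOV R5, R3  → R5 = 41  (save R3)
  MOV R3, R1  → R3 = 49  (R3 gets R1's value)
  MOV R1, R5  → R1 = 41  (R1 gets saved value)
Final: R1 = 41

41


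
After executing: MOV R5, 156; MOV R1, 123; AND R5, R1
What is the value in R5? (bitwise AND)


Register state trace:
  MOV R5, 156  → R5 = 156 (0b10011100)
  MOV R1, 123  → R1 = 123 (0b01111011)
  AND R5, R1  → R5 = 156 AND 123 = 24 (0b00011000)
Final: R5 = 24

24


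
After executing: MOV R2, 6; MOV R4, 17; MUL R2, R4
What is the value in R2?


Register state trace:
  MOV R2, 6  → R2 = 6
  MOV R4, 17  → R4 = 17
  MUL R2, R4  → R2 = 6 * 17 = 102
Final: R2 = 102

102


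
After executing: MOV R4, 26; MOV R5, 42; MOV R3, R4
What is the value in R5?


Register state trace:
  MOV R4, 26  → R4 = 26
  MOV R5, 42  → R5 = 42
  MOV R3, R4  → R3 = 26
Final: R5 = 42

42


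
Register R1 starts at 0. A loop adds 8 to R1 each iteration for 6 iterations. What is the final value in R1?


Starting value: R1 = 0
  Iter 1: R1 = 0 + 8 = 8
  Iter 2: R1 = 8 + 8 = 16
  Iter 3: R1 = 16 + 8 = 24
  Iter 4: R1 = 24 + 8 = 32
  Iter 5: R1 = 32 + 8 = 40
  Iter 6: R1 = 40 + 8 = 48
Final: R1 = 48

48


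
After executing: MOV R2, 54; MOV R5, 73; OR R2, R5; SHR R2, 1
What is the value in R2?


Register state trace:
  MOV R2, 54  → R2 = 54 (0b00110110)
  MOV R5, 73  → R5 = 73 (0b01001001)
  OR R2, R5  → R2 = 54 OR 73 = 127 (0b01111111)
  SHR R2, 1  → R2 = 127 >> 1 = 63
Final: R2 = 63

63


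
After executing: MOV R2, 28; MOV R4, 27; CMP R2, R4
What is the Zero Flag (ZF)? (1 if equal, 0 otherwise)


Register state trace:
  MOV R2, 28  → R2 = 28
  MOV R4, 27  → R4 = 27
  CMP R2, R4  → computes 28 - 27 = 1
  Result is nonzero, so values are not equal
ZF = 0

0


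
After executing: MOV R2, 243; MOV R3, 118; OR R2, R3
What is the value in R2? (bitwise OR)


Register state trace:
  MOV R2, 243  → R2 = 243 (0b11110011)
  MOV R3, 118  → R3 = 118 (0b01110110)
  OR R2, R3   → R2 = 243 OR 118 = 247 (0b11110111)
Final: R2 = 247

247


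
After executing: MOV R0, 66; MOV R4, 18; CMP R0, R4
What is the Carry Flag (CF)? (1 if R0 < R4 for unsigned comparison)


Register state trace:
  MOV R0, 66  → R0 = 66
  MOV R4, 18  → R4 = 18
  CMP R0, R4  → unsigned 66 - 18: no borrow
  66 >= 18, so CF = 0
CF = 0

0


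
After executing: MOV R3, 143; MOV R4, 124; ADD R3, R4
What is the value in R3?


Register state trace:
  MOV R3, 143  → R3 = 143
  MOV R4, 124  → R4 = 124
  ADD R3, R4  → R3 = 143 + 124 = 267
Final: R3 = 267

267


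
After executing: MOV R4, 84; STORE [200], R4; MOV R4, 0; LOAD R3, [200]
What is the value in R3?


Register and memory trace:
  MOV R4, 84  → R4 = 84
  STORE [200], R4  → mem[200] = 84
  MOV R4, 0  → R4 = 0
  LOAD R3, [200]  → R3 = mem[200] = 84
Final: R3 = 84

84


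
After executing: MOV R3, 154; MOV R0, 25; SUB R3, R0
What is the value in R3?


Register state trace:
  MOV R3, 154  → R3 = 154
  MOV R0, 25  → R0 = 25
  SUB R3, R0  → R3 = 154 - 25 = 129
Final: R3 = 129

129


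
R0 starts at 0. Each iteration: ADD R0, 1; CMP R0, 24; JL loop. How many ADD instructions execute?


Loop trace (R0 starts at 0, target 24, step 1):
  ADD #1: R0 = 0 + 1 = 1  → 1 < 24, loop
  ADD #2: R0 = 1 + 1 = 2  → 2 < 24, loop
  ADD #3: R0 = 2 + 1 = 3  → 3 < 24, loop
  ADD #4: R0 = 3 + 1 = 4  → 4 < 24, loop
  ADD #5: R0 = 4 + 1 = 5  → 5 < 24, loop
  ADD #6: R0 = 5 + 1 = 6  → 6 < 24, loop
  ADD #7: R0 = 6 + 1 = 7  → 7 < 24, loop
  ADD #8: R0 = 7 + 1 = 8  → 8 < 24, loop
  ADD #9: R0 = 8 + 1 = 9  → 9 < 24, loop
  ADD #10: R0 = 9 + 1 = 10  → 10 < 24, loop
  ADD #11: R0 = 10 + 1 = 11  → 11 < 24, loop
  ADD #12: R0 = 11 + 1 = 12  → 12 < 24, loop
  ADD #13: R0 = 12 + 1 = 13  → 13 < 24, loop
  ADD #14: R0 = 13 + 1 = 14  → 14 < 24, loop
  ADD #15: R0 = 14 + 1 = 15  → 15 < 24, loop
  ADD #16: R0 = 15 + 1 = 16  → 16 < 24, loop
  ADD #17: R0 = 16 + 1 = 17  → 17 < 24, loop
  ADD #18: R0 = 17 + 1 = 18  → 18 < 24, loop
  ADD #19: R0 = 18 + 1 = 19  → 19 < 24, loop
  ADD #20: R0 = 19 + 1 = 20  → 20 < 24, loop
  ADD #21: R0 = 20 + 1 = 21  → 21 < 24, loop
  ADD #22: R0 = 21 + 1 = 22  → 22 < 24, loop
  ADD #23: R0 = 22 + 1 = 23  → 23 < 24, loop
  ADD #24: R0 = 23 + 1 = 24  → 24 >= 24, exit
Total ADD instructions: 24

24


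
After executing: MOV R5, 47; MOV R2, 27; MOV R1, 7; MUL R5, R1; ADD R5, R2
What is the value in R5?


Register state trace:
  MOV R5, 47  → R5 = 47
  MOV R2, 27  → R2 = 27
  MOV R1, 7  → R1 = 7
  MUL R5, R1  → R5 = 47 * 7 = 329
  ADD R5, R2  → R5 = 329 + 27 = 356
Final: R5 = 356

356


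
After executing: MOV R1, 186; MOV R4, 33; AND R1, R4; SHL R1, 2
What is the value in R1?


Register state trace:
  MOV R1, 186  → R1 = 186 (0b10111010)
  MOV R4, 33  → R4 = 33 (0b00100001)
  AND R1, R4  → R1 = 186 AND 33 = 32 (0b00100000)
  SHL R1, 2  → R1 = 32 << 2 = 128
Final: R1 = 128

128


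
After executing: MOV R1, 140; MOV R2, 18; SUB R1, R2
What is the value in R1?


Register state trace:
  MOV R1, 140  → R1 = 140
  MOV R2, 18  → R2 = 18
  SUB R1, R2  → R1 = 140 - 18 = 122
Final: R1 = 122

122


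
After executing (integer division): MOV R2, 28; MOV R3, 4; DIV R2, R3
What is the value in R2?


Register state trace:
  MOV R2, 28  → R2 = 28
  MOV R3, 4  → R3 = 4
  DIV R2, R3  → R2 = 28 // 4 = 7
Final: R2 = 7

7


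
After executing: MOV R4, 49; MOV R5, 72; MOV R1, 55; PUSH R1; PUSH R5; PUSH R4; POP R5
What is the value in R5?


Stack trace (top is rightmost):
  MOV R4, 49  → R4 = 49
  MOV R5, 72  → R5 = 72
  MOV R1, 55  → R1 = 55
  PUSH R1  → stack: [55]
  PUSH R5  → stack: [55, 72]
  PUSH R4  → stack: [55, 72, 49]
  POP R5  → R5 = 49, stack: [55, 72]
Final: R5 = 49

49


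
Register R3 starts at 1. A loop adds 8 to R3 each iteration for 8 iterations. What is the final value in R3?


Starting value: R3 = 1
  Iter 1: R3 = 1 + 8 = 9
  Iter 2: R3 = 9 + 8 = 17
  Iter 3: R3 = 17 + 8 = 25
  Iter 4: R3 = 25 + 8 = 33
  Iter 5: R3 = 33 + 8 = 41
  Iter 6: R3 = 41 + 8 = 49
  Iter 7: R3 = 49 + 8 = 57
  Iter 8: R3 = 57 + 8 = 65
Final: R3 = 65

65


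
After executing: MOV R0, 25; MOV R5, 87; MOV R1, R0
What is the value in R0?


Register state trace:
  MOV R0, 25  → R0 = 25
  MOV R5, 87  → R5 = 87
  MOV R1, R0  → R1 = 25
Final: R0 = 25

25


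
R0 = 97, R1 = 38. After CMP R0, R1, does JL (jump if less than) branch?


Trace:
  R0 = 97, R1 = 38
  CMP R0, R1  → compares 97 vs 38
  JL checks: is 97 less than 38?
  97 > 38, so condition is false
Branch taken: No

No


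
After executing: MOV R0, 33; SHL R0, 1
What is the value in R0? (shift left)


Register state trace:
  MOV R0, 33  → R0 = 33
  SHL R0, 1  → R0 = 33 << 1 = 33 * 2^1 = 66
Final: R0 = 66

66


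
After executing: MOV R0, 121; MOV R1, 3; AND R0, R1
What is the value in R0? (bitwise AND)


Register state trace:
  MOV R0, 121  → R0 = 121 (0b01111001)
  MOV R1, 3  → R1 = 3 (0b00000011)
  AND R0, R1  → R0 = 121 AND 3 = 1 (0b00000001)
Final: R0 = 1

1


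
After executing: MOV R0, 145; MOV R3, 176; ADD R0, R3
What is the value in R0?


Register state trace:
  MOV R0, 145  → R0 = 145
  MOV R3, 176  → R3 = 176
  ADD R0, R3  → R0 = 145 + 176 = 321
Final: R0 = 321

321


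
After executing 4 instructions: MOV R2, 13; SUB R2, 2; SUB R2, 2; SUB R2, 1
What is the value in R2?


Register state trace:
  MOV R2, 13  → R2 = 13
  SUB R2, 2  → R2 = 13 - 2 = 11
  SUB R2, 2  → R2 = 11 - 2 = 9
  SUB R2, 1  → R2 = 9 - 1 = 8
Final: R2 = 8

8


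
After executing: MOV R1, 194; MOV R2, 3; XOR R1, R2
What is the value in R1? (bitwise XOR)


Register state trace:
  MOV R1, 194  → R1 = 194 (0b11000010)
  MOV R2, 3  → R2 = 3 (0b00000011)
  XOR R1, R2  → R1 = 194 XOR 3 = 193 (0b11000001)
Final: R1 = 193

193


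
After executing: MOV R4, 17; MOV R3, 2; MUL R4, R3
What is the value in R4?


Register state trace:
  MOV R4, 17  → R4 = 17
  MOV R3, 2  → R3 = 2
  MUL R4, R3  → R4 = 17 * 2 = 34
Final: R4 = 34

34


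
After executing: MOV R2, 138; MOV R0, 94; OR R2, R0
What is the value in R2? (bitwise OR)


Register state trace:
  MOV R2, 138  → R2 = 138 (0b10001010)
  MOV R0, 94  → R0 = 94 (0b01011110)
  OR R2, R0   → R2 = 138 OR 94 = 222 (0b11011110)
Final: R2 = 222

222


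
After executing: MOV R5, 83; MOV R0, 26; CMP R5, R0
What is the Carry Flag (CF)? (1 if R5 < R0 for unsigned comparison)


Register state trace:
  MOV R5, 83  → R5 = 83
  MOV R0, 26  → R0 = 26
  CMP R5, R0  → unsigned 83 - 26: no borrow
  83 >= 26, so CF = 0
CF = 0

0


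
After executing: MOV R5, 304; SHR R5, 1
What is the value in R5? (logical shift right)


Register state trace:
  MOV R5, 304  → R5 = 304
  SHR R5, 1  → R5 = 304 >> 1 = 304 // 2^1 = 152
Final: R5 = 152

152


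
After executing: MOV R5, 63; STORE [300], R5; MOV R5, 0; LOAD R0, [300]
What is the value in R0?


Register and memory trace:
  MOV R5, 63  → R5 = 63
  STORE [300], R5  → mem[300] = 63
  MOV R5, 0  → R5 = 0
  LOAD R0, [300]  → R0 = mem[300] = 63
Final: R0 = 63

63


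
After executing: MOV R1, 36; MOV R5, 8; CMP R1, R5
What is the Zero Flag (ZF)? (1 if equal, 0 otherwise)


Register state trace:
  MOV R1, 36  → R1 = 36
  MOV R5, 8  → R5 = 8
  CMP R1, R5  → computes 36 - 8 = 28
  Result is nonzero, so values are not equal
ZF = 0

0


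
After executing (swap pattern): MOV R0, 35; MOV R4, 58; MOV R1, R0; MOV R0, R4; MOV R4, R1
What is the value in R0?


Register state trace (swap pattern):
  MOV R0, 35  → R0 = 35
  MOV R4, 58  → R4 = 58
  MOV R1, R0  → R1 = 35  (save R0)
  MOV R0, R4  → R0 = 58  (R0 gets R4's value)
  MOV R4, R1  → R4 = 35  (R4 gets saved value)
Final: R0 = 58

58


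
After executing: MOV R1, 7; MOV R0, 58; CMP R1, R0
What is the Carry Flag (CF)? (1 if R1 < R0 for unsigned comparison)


Register state trace:
  MOV R1, 7  → R1 = 7
  MOV R0, 58  → R0 = 58
  CMP R1, R0  → unsigned 7 - 58: borrow occurs
  7 < 58, so CF = 1
CF = 1

1


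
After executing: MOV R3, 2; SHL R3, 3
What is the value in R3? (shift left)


Register state trace:
  MOV R3, 2  → R3 = 2
  SHL R3, 3  → R3 = 2 << 3 = 2 * 2^3 = 16
Final: R3 = 16

16


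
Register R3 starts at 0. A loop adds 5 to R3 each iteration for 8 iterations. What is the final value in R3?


Starting value: R3 = 0
  Iter 1: R3 = 0 + 5 = 5
  Iter 2: R3 = 5 + 5 = 10
  Iter 3: R3 = 10 + 5 = 15
  Iter 4: R3 = 15 + 5 = 20
  Iter 5: R3 = 20 + 5 = 25
  Iter 6: R3 = 25 + 5 = 30
  Iter 7: R3 = 30 + 5 = 35
  Iter 8: R3 = 35 + 5 = 40
Final: R3 = 40

40


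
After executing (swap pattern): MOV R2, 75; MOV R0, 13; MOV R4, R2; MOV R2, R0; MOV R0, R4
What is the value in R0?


Register state trace (swap pattern):
  MOV R2, 75  → R2 = 75
  MOV R0, 13  → R0 = 13
  MOV R4, R2  → R4 = 75  (save R2)
  MOV R2, R0  → R2 = 13  (R2 gets R0's value)
  MOV R0, R4  → R0 = 75  (R0 gets saved value)
Final: R0 = 75

75


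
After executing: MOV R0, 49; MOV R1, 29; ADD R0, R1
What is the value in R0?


Register state trace:
  MOV R0, 49  → R0 = 49
  MOV R1, 29  → R1 = 29
  ADD R0, R1  → R0 = 49 + 29 = 78
Final: R0 = 78

78


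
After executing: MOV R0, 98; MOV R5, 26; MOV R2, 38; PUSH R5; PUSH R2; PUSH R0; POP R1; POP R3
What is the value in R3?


Stack trace (top is rightmost):
  MOV R0, 98  → R0 = 98
  MOV R5, 26  → R5 = 26
  MOV R2, 38  → R2 = 38
  PUSH R5  → stack: [26]
  PUSH R2  → stack: [26, 38]
  PUSH R0  → stack: [26, 38, 98]
  POP R1  → R1 = 98, stack: [26, 38]
  POP R3  → R3 = 38, stack: [26]
Final: R3 = 38

38


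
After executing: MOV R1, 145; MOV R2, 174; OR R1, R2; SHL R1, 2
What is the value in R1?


Register state trace:
  MOV R1, 145  → R1 = 145 (0b10010001)
  MOV R2, 174  → R2 = 174 (0b10101110)
  OR R1, R2  → R1 = 145 OR 174 = 191 (0b10111111)
  SHL R1, 2  → R1 = 191 << 2 = 764
Final: R1 = 764

764


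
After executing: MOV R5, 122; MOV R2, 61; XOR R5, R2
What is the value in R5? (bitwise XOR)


Register state trace:
  MOV R5, 122  → R5 = 122 (0b01111010)
  MOV R2, 61  → R2 = 61 (0b00111101)
  XOR R5, R2  → R5 = 122 XOR 61 = 71 (0b01000111)
Final: R5 = 71

71


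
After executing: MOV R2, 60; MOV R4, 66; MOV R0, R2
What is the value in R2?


Register state trace:
  MOV R2, 60  → R2 = 60
  MOV R4, 66  → R4 = 66
  MOV R0, R2  → R0 = 60
Final: R2 = 60

60


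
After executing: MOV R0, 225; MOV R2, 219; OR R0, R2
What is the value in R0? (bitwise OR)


Register state trace:
  MOV R0, 225  → R0 = 225 (0b11100001)
  MOV R2, 219  → R2 = 219 (0b11011011)
  OR R0, R2   → R0 = 225 OR 219 = 251 (0b11111011)
Final: R0 = 251

251


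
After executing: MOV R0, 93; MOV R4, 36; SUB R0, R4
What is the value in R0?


Register state trace:
  MOV R0, 93  → R0 = 93
  MOV R4, 36  → R4 = 36
  SUB R0, R4  → R0 = 93 - 36 = 57
Final: R0 = 57

57


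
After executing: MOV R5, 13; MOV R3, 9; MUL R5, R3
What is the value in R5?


Register state trace:
  MOV R5, 13  → R5 = 13
  MOV R3, 9  → R3 = 9
  MUL R5, R3  → R5 = 13 * 9 = 117
Final: R5 = 117

117


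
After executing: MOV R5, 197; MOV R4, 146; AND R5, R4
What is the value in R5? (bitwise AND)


Register state trace:
  MOV R5, 197  → R5 = 197 (0b11000101)
  MOV R4, 146  → R4 = 146 (0b10010010)
  AND R5, R4  → R5 = 197 AND 146 = 128 (0b10000000)
Final: R5 = 128

128


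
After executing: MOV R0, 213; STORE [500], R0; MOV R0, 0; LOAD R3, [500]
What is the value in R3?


Register and memory trace:
  MOV R0, 213  → R0 = 213
  STORE [500], R0  → mem[500] = 213
  MOV R0, 0  → R0 = 0
  LOAD R3, [500]  → R3 = mem[500] = 213
Final: R3 = 213

213


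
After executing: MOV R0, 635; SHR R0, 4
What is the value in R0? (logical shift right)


Register state trace:
  MOV R0, 635  → R0 = 635
  SHR R0, 4  → R0 = 635 >> 4 = 635 // 2^4 = 39
Final: R0 = 39

39


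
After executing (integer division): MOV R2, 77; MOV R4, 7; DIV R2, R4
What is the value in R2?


Register state trace:
  MOV R2, 77  → R2 = 77
  MOV R4, 7  → R4 = 7
  DIV R2, R4  → R2 = 77 // 7 = 11
Final: R2 = 11

11


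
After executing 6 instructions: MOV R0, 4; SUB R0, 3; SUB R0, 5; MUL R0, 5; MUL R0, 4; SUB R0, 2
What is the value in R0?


Register state trace:
  MOV R0, 4  → R0 = 4
  SUB R0, 3  → R0 = 4 - 3 = 1
  SUB R0, 5  → R0 = 1 - 5 = -4
  MUL R0, 5  → R0 = -4 * 5 = -20
  MUL R0, 4  → R0 = -20 * 4 = -80
  SUB R0, 2  → R0 = -80 - 2 = -82
Final: R0 = -82

-82


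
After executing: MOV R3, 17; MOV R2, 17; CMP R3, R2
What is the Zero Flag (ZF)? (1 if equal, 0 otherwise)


Register state trace:
  MOV R3, 17  → R3 = 17
  MOV R2, 17  → R2 = 17
  CMP R3, R2  → computes 17 - 17 = 0
  Result is zero, so values are equal
ZF = 1

1


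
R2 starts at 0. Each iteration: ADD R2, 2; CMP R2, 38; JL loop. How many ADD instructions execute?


Loop trace (R2 starts at 0, target 38, step 2):
  ADD #1: R2 = 0 + 2 = 2  → 2 < 38, loop
  ADD #2: R2 = 2 + 2 = 4  → 4 < 38, loop
  ADD #3: R2 = 4 + 2 = 6  → 6 < 38, loop
  ADD #4: R2 = 6 + 2 = 8  → 8 < 38, loop
  ADD #5: R2 = 8 + 2 = 10  → 10 < 38, loop
  ADD #6: R2 = 10 + 2 = 12  → 12 < 38, loop
  ADD #7: R2 = 12 + 2 = 14  → 14 < 38, loop
  ADD #8: R2 = 14 + 2 = 16  → 16 < 38, loop
  ADD #9: R2 = 16 + 2 = 18  → 18 < 38, loop
  ADD #10: R2 = 18 + 2 = 20  → 20 < 38, loop
  ADD #11: R2 = 20 + 2 = 22  → 22 < 38, loop
  ADD #12: R2 = 22 + 2 = 24  → 24 < 38, loop
  ADD #13: R2 = 24 + 2 = 26  → 26 < 38, loop
  ADD #14: R2 = 26 + 2 = 28  → 28 < 38, loop
  ADD #15: R2 = 28 + 2 = 30  → 30 < 38, loop
  ADD #16: R2 = 30 + 2 = 32  → 32 < 38, loop
  ADD #17: R2 = 32 + 2 = 34  → 34 < 38, loop
  ADD #18: R2 = 34 + 2 = 36  → 36 < 38, loop
  ADD #19: R2 = 36 + 2 = 38  → 38 >= 38, exit
Total ADD instructions: 19

19


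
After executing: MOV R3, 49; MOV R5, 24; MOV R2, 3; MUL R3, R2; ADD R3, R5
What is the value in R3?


Register state trace:
  MOV R3, 49  → R3 = 49
  MOV R5, 24  → R5 = 24
  MOV R2, 3  → R2 = 3
  MUL R3, R2  → R3 = 49 * 3 = 147
  ADD R3, R5  → R3 = 147 + 24 = 171
Final: R3 = 171

171


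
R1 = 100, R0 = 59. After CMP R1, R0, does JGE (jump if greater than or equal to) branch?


Trace:
  R1 = 100, R0 = 59
  CMP R1, R0  → compares 100 vs 59
  JGE checks: is 100 greater than or equal to 59?
  100 > 59, so condition is true
Branch taken: Yes

Yes


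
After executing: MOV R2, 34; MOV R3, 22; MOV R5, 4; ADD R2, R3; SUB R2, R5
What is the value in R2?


Register state trace:
  MOV R2, 34  → R2 = 34
  MOV R3, 22  → R3 = 22
  MOV R5, 4  → R5 = 4
  ADD R2, R3  → R2 = 34 + 22 = 56
  SUB R2, R5  → R2 = 56 - 4 = 52
Final: R2 = 52

52


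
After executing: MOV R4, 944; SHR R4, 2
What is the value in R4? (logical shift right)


Register state trace:
  MOV R4, 944  → R4 = 944
  SHR R4, 2  → R4 = 944 >> 2 = 944 // 2^2 = 236
Final: R4 = 236

236


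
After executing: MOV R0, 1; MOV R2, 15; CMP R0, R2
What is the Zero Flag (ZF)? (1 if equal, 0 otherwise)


Register state trace:
  MOV R0, 1  → R0 = 1
  MOV R2, 15  → R2 = 15
  CMP R0, R2  → computes 1 - 15 = -14
  Result is nonzero, so values are not equal
ZF = 0

0


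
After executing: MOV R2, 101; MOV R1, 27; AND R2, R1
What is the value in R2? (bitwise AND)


Register state trace:
  MOV R2, 101  → R2 = 101 (0b01100101)
  MOV R1, 27  → R1 = 27 (0b00011011)
  AND R2, R1  → R2 = 101 AND 27 = 1 (0b00000001)
Final: R2 = 1

1


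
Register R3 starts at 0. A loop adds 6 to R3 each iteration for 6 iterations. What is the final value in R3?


Starting value: R3 = 0
  Iter 1: R3 = 0 + 6 = 6
  Iter 2: R3 = 6 + 6 = 12
  Iter 3: R3 = 12 + 6 = 18
  Iter 4: R3 = 18 + 6 = 24
  Iter 5: R3 = 24 + 6 = 30
  Iter 6: R3 = 30 + 6 = 36
Final: R3 = 36

36


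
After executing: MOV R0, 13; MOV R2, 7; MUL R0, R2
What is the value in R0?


Register state trace:
  MOV R0, 13  → R0 = 13
  MOV R2, 7  → R2 = 7
  MUL R0, R2  → R0 = 13 * 7 = 91
Final: R0 = 91

91


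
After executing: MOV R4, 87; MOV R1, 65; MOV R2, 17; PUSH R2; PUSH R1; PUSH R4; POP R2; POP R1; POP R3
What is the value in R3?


Stack trace (top is rightmost):
  MOV R4, 87  → R4 = 87
  MOV R1, 65  → R1 = 65
  MOV R2, 17  → R2 = 17
  PUSH R2  → stack: [17]
  PUSH R1  → stack: [17, 65]
  PUSH R4  → stack: [17, 65, 87]
  POP R2  → R2 = 87, stack: [17, 65]
  POP R1  → R1 = 65, stack: [17]
  POP R3  → R3 = 17, stack: []
Final: R3 = 17

17


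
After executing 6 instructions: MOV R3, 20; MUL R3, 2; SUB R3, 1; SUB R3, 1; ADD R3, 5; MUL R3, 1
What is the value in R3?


Register state trace:
  MOV R3, 20  → R3 = 20
  MUL R3, 2  → R3 = 20 * 2 = 40
  SUB R3, 1  → R3 = 40 - 1 = 39
  SUB R3, 1  → R3 = 39 - 1 = 38
  ADD R3, 5  → R3 = 38 + 5 = 43
  MUL R3, 1  → R3 = 43 * 1 = 43
Final: R3 = 43

43


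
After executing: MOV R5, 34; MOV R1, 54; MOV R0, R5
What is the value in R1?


Register state trace:
  MOV R5, 34  → R5 = 34
  MOV R1, 54  → R1 = 54
  MOV R0, R5  → R0 = 34
Final: R1 = 54

54


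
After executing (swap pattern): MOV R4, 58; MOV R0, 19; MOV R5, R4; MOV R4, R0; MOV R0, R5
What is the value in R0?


Register state trace (swap pattern):
  MOV R4, 58  → R4 = 58
  MOV R0, 19  → R0 = 19
  MOV R5, R4  → R5 = 58  (save R4)
  MOV R4, R0  → R4 = 19  (R4 gets R0's value)
  MOV R0, R5  → R0 = 58  (R0 gets saved value)
Final: R0 = 58

58


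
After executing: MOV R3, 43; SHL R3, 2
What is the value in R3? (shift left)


Register state trace:
  MOV R3, 43  → R3 = 43
  SHL R3, 2  → R3 = 43 << 2 = 43 * 2^2 = 172
Final: R3 = 172

172


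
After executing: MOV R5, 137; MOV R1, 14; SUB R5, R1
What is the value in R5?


Register state trace:
  MOV R5, 137  → R5 = 137
  MOV R1, 14  → R1 = 14
  SUB R5, R1  → R5 = 137 - 14 = 123
Final: R5 = 123

123


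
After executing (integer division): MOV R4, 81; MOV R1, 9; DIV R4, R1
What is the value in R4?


Register state trace:
  MOV R4, 81  → R4 = 81
  MOV R1, 9  → R1 = 9
  DIV R4, R1  → R4 = 81 // 9 = 9
Final: R4 = 9

9


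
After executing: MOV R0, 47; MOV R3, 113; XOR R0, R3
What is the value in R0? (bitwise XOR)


Register state trace:
  MOV R0, 47  → R0 = 47 (0b00101111)
  MOV R3, 113  → R3 = 113 (0b01110001)
  XOR R0, R3  → R0 = 47 XOR 113 = 94 (0b01011110)
Final: R0 = 94

94
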